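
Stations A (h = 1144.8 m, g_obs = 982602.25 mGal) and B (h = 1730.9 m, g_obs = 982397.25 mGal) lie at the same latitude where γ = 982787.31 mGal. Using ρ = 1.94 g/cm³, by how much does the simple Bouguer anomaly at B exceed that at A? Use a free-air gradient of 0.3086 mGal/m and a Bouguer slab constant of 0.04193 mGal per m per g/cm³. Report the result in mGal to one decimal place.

-71.8

Δg_SB(A) = 982602.25 − 982787.31 + 0.3086×1144.8 − 0.04193×1.94×1144.8 = 75.10 mGal
Δg_SB(B) = 982397.25 − 982787.31 + 0.3086×1730.9 − 0.04193×1.94×1730.9 = 3.30 mGal
Difference = 3.30 − (75.10) = -71.80 mGal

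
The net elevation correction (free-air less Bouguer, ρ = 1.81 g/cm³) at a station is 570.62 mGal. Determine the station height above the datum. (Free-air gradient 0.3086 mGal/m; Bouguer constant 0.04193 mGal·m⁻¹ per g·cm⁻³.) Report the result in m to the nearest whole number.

Combined gradient = 0.3086 − 0.04193 × 1.81 = 0.2327067 mGal/m
h = 570.62 / 0.2327067 = 2452.10 m

2452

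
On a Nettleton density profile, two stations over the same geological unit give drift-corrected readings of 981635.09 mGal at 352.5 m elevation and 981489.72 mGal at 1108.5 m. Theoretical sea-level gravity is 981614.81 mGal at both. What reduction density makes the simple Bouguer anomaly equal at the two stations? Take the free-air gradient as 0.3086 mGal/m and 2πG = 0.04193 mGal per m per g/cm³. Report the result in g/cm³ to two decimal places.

Δg_obs = 981489.72 − 981635.09 = -145.37 mGal over Δh = 1108.5 − 352.5 = 756.0 m
Equal Bouguer anomalies ⇒ Δg_obs + (0.3086 − 0.04193ρ)·Δh = 0
0.3086 − 0.04193ρ = −Δg_obs/Δh = 0.19229
ρ = (0.3086 − 0.19229) / 0.04193 = 2.77 g/cm³

2.77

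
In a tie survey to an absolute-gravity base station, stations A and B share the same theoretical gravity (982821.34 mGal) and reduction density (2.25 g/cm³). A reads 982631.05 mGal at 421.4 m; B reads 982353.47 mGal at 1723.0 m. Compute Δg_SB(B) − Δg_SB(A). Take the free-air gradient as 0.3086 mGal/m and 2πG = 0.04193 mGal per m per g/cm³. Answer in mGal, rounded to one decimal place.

Δg_SB(A) = 982631.05 − 982821.34 + 0.3086×421.4 − 0.04193×2.25×421.4 = -100.00 mGal
Δg_SB(B) = 982353.47 − 982821.34 + 0.3086×1723.0 − 0.04193×2.25×1723.0 = -98.70 mGal
Difference = -98.70 − (-100.00) = 1.30 mGal

1.3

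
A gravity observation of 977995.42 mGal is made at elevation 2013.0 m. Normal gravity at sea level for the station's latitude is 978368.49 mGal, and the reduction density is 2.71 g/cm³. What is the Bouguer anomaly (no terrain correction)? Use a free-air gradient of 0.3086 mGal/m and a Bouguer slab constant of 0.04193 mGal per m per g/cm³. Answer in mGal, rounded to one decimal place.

19.4

Free-air correction = 0.3086 × 2013.0 = 621.21 mGal
Free-air anomaly = 977995.42 − 978368.49 + (621.21) = 248.14 mGal
Bouguer slab correction = 0.04193 × 2.71 × 2013.0 = 228.74 mGal
Simple Bouguer anomaly = 248.14 − (228.74) = 19.40 mGal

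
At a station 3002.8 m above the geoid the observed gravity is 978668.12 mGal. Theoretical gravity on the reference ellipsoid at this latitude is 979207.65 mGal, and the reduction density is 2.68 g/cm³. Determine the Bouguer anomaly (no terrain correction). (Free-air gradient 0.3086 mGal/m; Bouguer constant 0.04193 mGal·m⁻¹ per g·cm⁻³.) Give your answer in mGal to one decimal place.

Free-air correction = 0.3086 × 3002.8 = 926.66 mGal
Free-air anomaly = 978668.12 − 979207.65 + (926.66) = 387.13 mGal
Bouguer slab correction = 0.04193 × 2.68 × 3002.8 = 337.43 mGal
Simple Bouguer anomaly = 387.13 − (337.43) = 49.70 mGal

49.7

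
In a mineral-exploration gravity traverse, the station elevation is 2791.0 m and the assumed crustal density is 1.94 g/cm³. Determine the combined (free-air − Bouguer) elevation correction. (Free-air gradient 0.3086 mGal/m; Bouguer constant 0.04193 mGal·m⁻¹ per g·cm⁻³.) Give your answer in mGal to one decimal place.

Combined gradient = 0.3086 − 0.04193 × 1.94 = 0.2272558 mGal/m
Combined elevation correction = 0.2272558 × 2791.0 = 634.3 mGal

634.3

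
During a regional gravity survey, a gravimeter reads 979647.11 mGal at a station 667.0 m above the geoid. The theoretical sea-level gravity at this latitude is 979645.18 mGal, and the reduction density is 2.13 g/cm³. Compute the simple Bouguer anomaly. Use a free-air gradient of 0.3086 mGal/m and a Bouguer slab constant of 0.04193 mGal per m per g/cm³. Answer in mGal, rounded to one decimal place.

Free-air correction = 0.3086 × 667.0 = 205.84 mGal
Free-air anomaly = 979647.11 − 979645.18 + (205.84) = 207.77 mGal
Bouguer slab correction = 0.04193 × 2.13 × 667.0 = 59.57 mGal
Simple Bouguer anomaly = 207.77 − (59.57) = 148.20 mGal

148.2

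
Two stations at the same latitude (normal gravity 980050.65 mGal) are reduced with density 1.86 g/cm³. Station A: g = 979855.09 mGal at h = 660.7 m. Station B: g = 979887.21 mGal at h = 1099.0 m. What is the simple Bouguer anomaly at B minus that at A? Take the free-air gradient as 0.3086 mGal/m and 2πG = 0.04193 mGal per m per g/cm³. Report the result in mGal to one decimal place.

Δg_SB(A) = 979855.09 − 980050.65 + 0.3086×660.7 − 0.04193×1.86×660.7 = -43.20 mGal
Δg_SB(B) = 979887.21 − 980050.65 + 0.3086×1099.0 − 0.04193×1.86×1099.0 = 90.00 mGal
Difference = 90.00 − (-43.20) = 133.20 mGal

133.2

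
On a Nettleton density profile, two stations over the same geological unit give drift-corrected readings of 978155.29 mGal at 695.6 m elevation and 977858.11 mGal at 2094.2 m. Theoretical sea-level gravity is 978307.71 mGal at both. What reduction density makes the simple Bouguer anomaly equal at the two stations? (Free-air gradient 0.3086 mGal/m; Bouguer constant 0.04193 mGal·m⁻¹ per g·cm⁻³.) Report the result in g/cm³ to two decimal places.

Δg_obs = 977858.11 − 978155.29 = -297.18 mGal over Δh = 2094.2 − 695.6 = 1398.6 m
Equal Bouguer anomalies ⇒ Δg_obs + (0.3086 − 0.04193ρ)·Δh = 0
0.3086 − 0.04193ρ = −Δg_obs/Δh = 0.21248
ρ = (0.3086 − 0.21248) / 0.04193 = 2.29 g/cm³

2.29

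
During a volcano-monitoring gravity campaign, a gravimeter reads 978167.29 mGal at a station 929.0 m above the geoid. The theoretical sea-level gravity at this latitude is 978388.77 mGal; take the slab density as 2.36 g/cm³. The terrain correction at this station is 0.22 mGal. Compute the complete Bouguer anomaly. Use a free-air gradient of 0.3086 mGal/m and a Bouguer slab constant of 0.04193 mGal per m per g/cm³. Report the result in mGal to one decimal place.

Free-air correction = 0.3086 × 929.0 = 286.69 mGal
Free-air anomaly = 978167.29 − 978388.77 + (286.69) = 65.21 mGal
Bouguer slab correction = 0.04193 × 2.36 × 929.0 = 91.93 mGal
Simple Bouguer anomaly = 65.21 − (91.93) = -26.72 mGal
Complete Bouguer anomaly = -26.72 + 0.22 = -26.50 mGal

-26.5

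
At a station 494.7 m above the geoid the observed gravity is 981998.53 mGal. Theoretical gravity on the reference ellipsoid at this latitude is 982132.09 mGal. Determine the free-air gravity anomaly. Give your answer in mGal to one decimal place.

Free-air correction = 0.3086 × 494.7 = 152.66 mGal
Free-air anomaly = 981998.53 − 982132.09 + (152.66) = 19.10 mGal

19.1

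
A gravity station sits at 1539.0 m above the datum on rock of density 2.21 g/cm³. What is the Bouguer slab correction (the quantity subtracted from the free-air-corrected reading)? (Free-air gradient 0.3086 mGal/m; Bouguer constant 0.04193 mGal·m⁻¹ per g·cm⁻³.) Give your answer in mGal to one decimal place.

Bouguer slab correction = 0.04193 × 2.21 × 1539.0 = 142.6 mGal

142.6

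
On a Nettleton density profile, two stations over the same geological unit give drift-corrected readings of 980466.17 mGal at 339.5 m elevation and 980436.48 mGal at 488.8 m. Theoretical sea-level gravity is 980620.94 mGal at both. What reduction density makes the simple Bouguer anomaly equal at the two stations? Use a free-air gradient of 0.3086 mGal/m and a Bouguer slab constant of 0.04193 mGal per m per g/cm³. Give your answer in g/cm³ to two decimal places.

Δg_obs = 980436.48 − 980466.17 = -29.69 mGal over Δh = 488.8 − 339.5 = 149.3 m
Equal Bouguer anomalies ⇒ Δg_obs + (0.3086 − 0.04193ρ)·Δh = 0
0.3086 − 0.04193ρ = −Δg_obs/Δh = 0.19886
ρ = (0.3086 − 0.19886) / 0.04193 = 2.62 g/cm³

2.62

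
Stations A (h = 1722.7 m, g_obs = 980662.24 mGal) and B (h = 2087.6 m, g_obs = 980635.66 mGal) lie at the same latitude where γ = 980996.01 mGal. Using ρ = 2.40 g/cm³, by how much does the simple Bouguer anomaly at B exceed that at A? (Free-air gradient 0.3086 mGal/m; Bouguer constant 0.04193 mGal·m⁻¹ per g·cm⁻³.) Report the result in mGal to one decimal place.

Δg_SB(A) = 980662.24 − 980996.01 + 0.3086×1722.7 − 0.04193×2.40×1722.7 = 24.50 mGal
Δg_SB(B) = 980635.66 − 980996.01 + 0.3086×2087.6 − 0.04193×2.40×2087.6 = 73.80 mGal
Difference = 73.80 − (24.50) = 49.30 mGal

49.3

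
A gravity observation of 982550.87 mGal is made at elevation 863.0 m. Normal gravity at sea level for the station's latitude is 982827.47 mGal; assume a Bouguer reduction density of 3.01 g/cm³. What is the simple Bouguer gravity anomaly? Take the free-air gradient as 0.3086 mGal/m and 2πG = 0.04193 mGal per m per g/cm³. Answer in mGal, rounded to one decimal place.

-119.2

Free-air correction = 0.3086 × 863.0 = 266.32 mGal
Free-air anomaly = 982550.87 − 982827.47 + (266.32) = -10.28 mGal
Bouguer slab correction = 0.04193 × 3.01 × 863.0 = 108.92 mGal
Simple Bouguer anomaly = -10.28 − (108.92) = -119.20 mGal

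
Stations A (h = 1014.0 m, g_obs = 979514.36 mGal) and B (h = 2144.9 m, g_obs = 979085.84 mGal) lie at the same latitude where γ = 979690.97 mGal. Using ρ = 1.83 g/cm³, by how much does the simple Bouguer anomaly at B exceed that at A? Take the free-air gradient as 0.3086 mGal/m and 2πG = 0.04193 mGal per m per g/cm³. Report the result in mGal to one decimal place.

Δg_SB(A) = 979514.36 − 979690.97 + 0.3086×1014.0 − 0.04193×1.83×1014.0 = 58.50 mGal
Δg_SB(B) = 979085.84 − 979690.97 + 0.3086×2144.9 − 0.04193×1.83×2144.9 = -107.80 mGal
Difference = -107.80 − (58.50) = -166.30 mGal

-166.3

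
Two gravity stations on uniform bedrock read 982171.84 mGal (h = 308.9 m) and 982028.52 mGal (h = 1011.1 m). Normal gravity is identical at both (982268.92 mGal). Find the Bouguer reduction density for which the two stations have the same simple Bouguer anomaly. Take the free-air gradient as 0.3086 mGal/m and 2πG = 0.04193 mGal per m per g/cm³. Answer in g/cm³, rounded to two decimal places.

2.49

Δg_obs = 982028.52 − 982171.84 = -143.32 mGal over Δh = 1011.1 − 308.9 = 702.2 m
Equal Bouguer anomalies ⇒ Δg_obs + (0.3086 − 0.04193ρ)·Δh = 0
0.3086 − 0.04193ρ = −Δg_obs/Δh = 0.20410
ρ = (0.3086 − 0.20410) / 0.04193 = 2.49 g/cm³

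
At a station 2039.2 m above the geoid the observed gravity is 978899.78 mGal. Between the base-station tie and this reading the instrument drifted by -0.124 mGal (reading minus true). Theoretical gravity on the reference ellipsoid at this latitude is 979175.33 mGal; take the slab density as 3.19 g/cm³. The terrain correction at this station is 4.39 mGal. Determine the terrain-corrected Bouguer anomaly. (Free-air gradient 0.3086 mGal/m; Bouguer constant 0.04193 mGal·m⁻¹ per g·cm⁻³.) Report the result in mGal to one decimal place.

Drift-corrected reading = 978899.78 − (-0.124) = 978899.904 mGal
Free-air correction = 0.3086 × 2039.2 = 629.30 mGal
Free-air anomaly = 978899.904 − 979175.33 + (629.30) = 353.874 mGal
Bouguer slab correction = 0.04193 × 3.19 × 2039.2 = 272.76 mGal
Simple Bouguer anomaly = 353.874 − (272.76) = 81.114 mGal
Complete Bouguer anomaly = 81.114 + 4.39 = 85.504 mGal

85.5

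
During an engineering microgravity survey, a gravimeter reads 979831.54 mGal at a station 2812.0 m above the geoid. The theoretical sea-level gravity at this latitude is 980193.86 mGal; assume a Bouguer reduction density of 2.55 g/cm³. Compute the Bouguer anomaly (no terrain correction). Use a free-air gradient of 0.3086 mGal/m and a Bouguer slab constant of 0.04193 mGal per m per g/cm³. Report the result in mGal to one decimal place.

204.8

Free-air correction = 0.3086 × 2812.0 = 867.78 mGal
Free-air anomaly = 979831.54 − 980193.86 + (867.78) = 505.46 mGal
Bouguer slab correction = 0.04193 × 2.55 × 2812.0 = 300.66 mGal
Simple Bouguer anomaly = 505.46 − (300.66) = 204.80 mGal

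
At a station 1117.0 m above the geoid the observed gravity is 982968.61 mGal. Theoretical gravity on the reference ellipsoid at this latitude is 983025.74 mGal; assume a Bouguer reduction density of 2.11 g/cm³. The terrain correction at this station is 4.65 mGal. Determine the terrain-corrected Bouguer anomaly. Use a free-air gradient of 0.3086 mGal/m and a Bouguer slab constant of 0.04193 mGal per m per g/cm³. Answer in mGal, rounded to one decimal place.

Free-air correction = 0.3086 × 1117.0 = 344.71 mGal
Free-air anomaly = 982968.61 − 983025.74 + (344.71) = 287.58 mGal
Bouguer slab correction = 0.04193 × 2.11 × 1117.0 = 98.82 mGal
Simple Bouguer anomaly = 287.58 − (98.82) = 188.76 mGal
Complete Bouguer anomaly = 188.76 + 4.65 = 193.41 mGal

193.4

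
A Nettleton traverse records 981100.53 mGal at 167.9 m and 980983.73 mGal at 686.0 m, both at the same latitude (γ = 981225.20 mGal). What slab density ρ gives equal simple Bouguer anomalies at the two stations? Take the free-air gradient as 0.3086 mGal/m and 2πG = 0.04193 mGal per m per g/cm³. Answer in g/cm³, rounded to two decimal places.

1.98

Δg_obs = 980983.73 − 981100.53 = -116.80 mGal over Δh = 686.0 − 167.9 = 518.1 m
Equal Bouguer anomalies ⇒ Δg_obs + (0.3086 − 0.04193ρ)·Δh = 0
0.3086 − 0.04193ρ = −Δg_obs/Δh = 0.22544
ρ = (0.3086 − 0.22544) / 0.04193 = 1.98 g/cm³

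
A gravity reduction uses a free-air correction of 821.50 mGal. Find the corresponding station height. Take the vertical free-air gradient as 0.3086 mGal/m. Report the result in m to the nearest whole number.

h = 821.50 / 0.3086 = 2662.02 m

2662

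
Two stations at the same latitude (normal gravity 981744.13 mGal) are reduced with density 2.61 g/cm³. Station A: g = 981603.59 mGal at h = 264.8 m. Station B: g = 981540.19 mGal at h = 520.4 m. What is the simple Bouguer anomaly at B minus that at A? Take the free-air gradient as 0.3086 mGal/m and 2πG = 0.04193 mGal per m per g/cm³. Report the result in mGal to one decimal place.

-12.5

Δg_SB(A) = 981603.59 − 981744.13 + 0.3086×264.8 − 0.04193×2.61×264.8 = -87.80 mGal
Δg_SB(B) = 981540.19 − 981744.13 + 0.3086×520.4 − 0.04193×2.61×520.4 = -100.30 mGal
Difference = -100.30 − (-87.80) = -12.50 mGal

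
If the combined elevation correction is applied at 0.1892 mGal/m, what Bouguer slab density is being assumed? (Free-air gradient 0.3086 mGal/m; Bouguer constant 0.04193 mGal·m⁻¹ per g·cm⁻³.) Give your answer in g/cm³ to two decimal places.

0.1892 = 0.3086 − 0.04193 × ρ
ρ = (0.3086 − 0.1892) / 0.04193 = 2.85 g/cm³

2.85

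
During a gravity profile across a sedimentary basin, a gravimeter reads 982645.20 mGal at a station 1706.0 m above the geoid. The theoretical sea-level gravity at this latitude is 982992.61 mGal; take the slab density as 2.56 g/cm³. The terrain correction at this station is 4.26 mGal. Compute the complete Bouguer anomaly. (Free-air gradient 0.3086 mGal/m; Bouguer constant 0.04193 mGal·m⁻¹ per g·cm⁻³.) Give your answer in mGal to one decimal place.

0.2

Free-air correction = 0.3086 × 1706.0 = 526.47 mGal
Free-air anomaly = 982645.20 − 982992.61 + (526.47) = 179.06 mGal
Bouguer slab correction = 0.04193 × 2.56 × 1706.0 = 183.12 mGal
Simple Bouguer anomaly = 179.06 − (183.12) = -4.06 mGal
Complete Bouguer anomaly = -4.06 + 4.26 = 0.20 mGal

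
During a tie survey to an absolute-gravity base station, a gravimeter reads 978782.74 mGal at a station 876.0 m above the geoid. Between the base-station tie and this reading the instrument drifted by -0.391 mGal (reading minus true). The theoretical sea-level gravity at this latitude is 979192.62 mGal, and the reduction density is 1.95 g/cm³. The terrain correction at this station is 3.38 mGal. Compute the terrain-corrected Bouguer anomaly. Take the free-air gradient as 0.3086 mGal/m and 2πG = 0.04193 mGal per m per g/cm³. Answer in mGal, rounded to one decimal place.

-207.4

Drift-corrected reading = 978782.74 − (-0.391) = 978783.131 mGal
Free-air correction = 0.3086 × 876.0 = 270.33 mGal
Free-air anomaly = 978783.131 − 979192.62 + (270.33) = -139.159 mGal
Bouguer slab correction = 0.04193 × 1.95 × 876.0 = 71.62 mGal
Simple Bouguer anomaly = -139.159 − (71.62) = -210.779 mGal
Complete Bouguer anomaly = -210.779 + 3.38 = -207.399 mGal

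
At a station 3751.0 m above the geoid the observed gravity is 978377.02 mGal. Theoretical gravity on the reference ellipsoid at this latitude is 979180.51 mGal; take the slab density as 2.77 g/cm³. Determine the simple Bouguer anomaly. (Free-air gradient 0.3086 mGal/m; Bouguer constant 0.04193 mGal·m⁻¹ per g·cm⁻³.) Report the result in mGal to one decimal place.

-81.6

Free-air correction = 0.3086 × 3751.0 = 1157.56 mGal
Free-air anomaly = 978377.02 − 979180.51 + (1157.56) = 354.07 mGal
Bouguer slab correction = 0.04193 × 2.77 × 3751.0 = 435.66 mGal
Simple Bouguer anomaly = 354.07 − (435.66) = -81.59 mGal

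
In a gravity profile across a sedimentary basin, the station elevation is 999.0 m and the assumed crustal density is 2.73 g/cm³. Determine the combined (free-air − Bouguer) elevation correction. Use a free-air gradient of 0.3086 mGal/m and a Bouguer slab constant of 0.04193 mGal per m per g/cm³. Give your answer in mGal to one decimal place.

Combined gradient = 0.3086 − 0.04193 × 2.73 = 0.1941311 mGal/m
Combined elevation correction = 0.1941311 × 999.0 = 193.9 mGal

193.9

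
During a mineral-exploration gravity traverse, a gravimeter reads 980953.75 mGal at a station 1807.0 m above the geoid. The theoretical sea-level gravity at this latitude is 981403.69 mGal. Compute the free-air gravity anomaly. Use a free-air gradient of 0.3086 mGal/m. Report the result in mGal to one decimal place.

Free-air correction = 0.3086 × 1807.0 = 557.64 mGal
Free-air anomaly = 980953.75 − 981403.69 + (557.64) = 107.70 mGal

107.7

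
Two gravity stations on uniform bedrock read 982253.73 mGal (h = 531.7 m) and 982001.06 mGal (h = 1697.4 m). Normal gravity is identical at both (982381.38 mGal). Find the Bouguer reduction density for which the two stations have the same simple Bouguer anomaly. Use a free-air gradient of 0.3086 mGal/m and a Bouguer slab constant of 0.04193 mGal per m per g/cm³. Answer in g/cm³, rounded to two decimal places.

Δg_obs = 982001.06 − 982253.73 = -252.67 mGal over Δh = 1697.4 − 531.7 = 1165.7 m
Equal Bouguer anomalies ⇒ Δg_obs + (0.3086 − 0.04193ρ)·Δh = 0
0.3086 − 0.04193ρ = −Δg_obs/Δh = 0.21675
ρ = (0.3086 − 0.21675) / 0.04193 = 2.19 g/cm³

2.19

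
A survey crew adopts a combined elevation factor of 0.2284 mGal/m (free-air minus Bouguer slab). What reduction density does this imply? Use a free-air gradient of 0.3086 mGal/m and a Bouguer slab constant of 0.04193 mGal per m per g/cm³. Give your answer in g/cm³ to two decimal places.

0.2284 = 0.3086 − 0.04193 × ρ
ρ = (0.3086 − 0.2284) / 0.04193 = 1.91 g/cm³

1.91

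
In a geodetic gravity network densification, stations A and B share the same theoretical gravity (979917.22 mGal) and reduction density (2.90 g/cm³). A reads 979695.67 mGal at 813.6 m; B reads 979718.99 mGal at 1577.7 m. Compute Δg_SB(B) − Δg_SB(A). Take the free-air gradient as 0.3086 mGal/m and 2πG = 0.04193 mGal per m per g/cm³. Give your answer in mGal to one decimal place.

166.2

Δg_SB(A) = 979695.67 − 979917.22 + 0.3086×813.6 − 0.04193×2.90×813.6 = -69.40 mGal
Δg_SB(B) = 979718.99 − 979917.22 + 0.3086×1577.7 − 0.04193×2.90×1577.7 = 96.80 mGal
Difference = 96.80 − (-69.40) = 166.20 mGal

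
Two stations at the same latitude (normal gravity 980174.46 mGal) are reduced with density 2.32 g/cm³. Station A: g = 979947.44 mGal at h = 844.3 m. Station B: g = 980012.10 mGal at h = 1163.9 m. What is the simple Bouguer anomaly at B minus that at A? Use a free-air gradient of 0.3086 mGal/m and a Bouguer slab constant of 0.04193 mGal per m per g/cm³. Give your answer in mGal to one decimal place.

132.2

Δg_SB(A) = 979947.44 − 980174.46 + 0.3086×844.3 − 0.04193×2.32×844.3 = -48.60 mGal
Δg_SB(B) = 980012.10 − 980174.46 + 0.3086×1163.9 − 0.04193×2.32×1163.9 = 83.60 mGal
Difference = 83.60 − (-48.60) = 132.20 mGal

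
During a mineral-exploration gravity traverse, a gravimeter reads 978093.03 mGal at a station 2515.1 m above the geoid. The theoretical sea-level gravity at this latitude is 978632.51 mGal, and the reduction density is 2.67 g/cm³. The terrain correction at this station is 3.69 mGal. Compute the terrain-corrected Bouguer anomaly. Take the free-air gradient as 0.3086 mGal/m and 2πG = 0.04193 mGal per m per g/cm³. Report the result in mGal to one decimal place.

Free-air correction = 0.3086 × 2515.1 = 776.16 mGal
Free-air anomaly = 978093.03 − 978632.51 + (776.16) = 236.68 mGal
Bouguer slab correction = 0.04193 × 2.67 × 2515.1 = 281.57 mGal
Simple Bouguer anomaly = 236.68 − (281.57) = -44.89 mGal
Complete Bouguer anomaly = -44.89 + 3.69 = -41.20 mGal

-41.2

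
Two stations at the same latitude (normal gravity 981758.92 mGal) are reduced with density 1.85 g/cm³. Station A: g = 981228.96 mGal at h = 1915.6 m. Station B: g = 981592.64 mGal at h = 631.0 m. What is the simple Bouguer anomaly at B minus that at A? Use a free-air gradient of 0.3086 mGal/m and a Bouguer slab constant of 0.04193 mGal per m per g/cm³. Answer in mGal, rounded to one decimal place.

66.9

Δg_SB(A) = 981228.96 − 981758.92 + 0.3086×1915.6 − 0.04193×1.85×1915.6 = -87.40 mGal
Δg_SB(B) = 981592.64 − 981758.92 + 0.3086×631.0 − 0.04193×1.85×631.0 = -20.50 mGal
Difference = -20.50 − (-87.40) = 66.90 mGal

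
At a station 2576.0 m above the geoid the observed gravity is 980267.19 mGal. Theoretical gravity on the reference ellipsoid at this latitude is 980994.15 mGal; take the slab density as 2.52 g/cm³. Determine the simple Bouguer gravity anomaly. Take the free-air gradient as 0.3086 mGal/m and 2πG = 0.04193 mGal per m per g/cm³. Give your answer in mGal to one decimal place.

Free-air correction = 0.3086 × 2576.0 = 794.95 mGal
Free-air anomaly = 980267.19 − 980994.15 + (794.95) = 67.99 mGal
Bouguer slab correction = 0.04193 × 2.52 × 2576.0 = 272.19 mGal
Simple Bouguer anomaly = 67.99 − (272.19) = -204.20 mGal

-204.2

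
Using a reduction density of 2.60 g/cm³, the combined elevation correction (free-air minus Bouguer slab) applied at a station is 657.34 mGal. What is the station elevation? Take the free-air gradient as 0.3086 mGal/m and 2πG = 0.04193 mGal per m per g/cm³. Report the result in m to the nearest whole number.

Combined gradient = 0.3086 − 0.04193 × 2.60 = 0.1995820 mGal/m
h = 657.34 / 0.1995820 = 3293.58 m

3294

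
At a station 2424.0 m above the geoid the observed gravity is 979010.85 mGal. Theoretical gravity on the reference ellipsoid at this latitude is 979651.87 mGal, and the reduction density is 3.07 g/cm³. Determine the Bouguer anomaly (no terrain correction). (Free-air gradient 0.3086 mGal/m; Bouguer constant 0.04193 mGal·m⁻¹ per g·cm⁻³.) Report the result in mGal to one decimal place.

Free-air correction = 0.3086 × 2424.0 = 748.05 mGal
Free-air anomaly = 979010.85 − 979651.87 + (748.05) = 107.03 mGal
Bouguer slab correction = 0.04193 × 3.07 × 2424.0 = 312.03 mGal
Simple Bouguer anomaly = 107.03 − (312.03) = -205.00 mGal

-205.0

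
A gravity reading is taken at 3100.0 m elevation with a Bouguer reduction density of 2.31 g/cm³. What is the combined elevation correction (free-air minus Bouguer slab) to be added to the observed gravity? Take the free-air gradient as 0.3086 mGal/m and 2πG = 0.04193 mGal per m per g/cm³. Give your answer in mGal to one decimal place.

Combined gradient = 0.3086 − 0.04193 × 2.31 = 0.2117417 mGal/m
Combined elevation correction = 0.2117417 × 3100.0 = 656.4 mGal

656.4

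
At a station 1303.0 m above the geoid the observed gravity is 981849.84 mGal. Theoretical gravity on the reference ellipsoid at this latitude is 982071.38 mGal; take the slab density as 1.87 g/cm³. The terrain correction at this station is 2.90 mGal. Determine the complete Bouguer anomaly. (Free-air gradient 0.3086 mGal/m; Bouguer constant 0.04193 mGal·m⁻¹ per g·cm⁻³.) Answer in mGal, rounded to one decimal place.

Free-air correction = 0.3086 × 1303.0 = 402.11 mGal
Free-air anomaly = 981849.84 − 982071.38 + (402.11) = 180.57 mGal
Bouguer slab correction = 0.04193 × 1.87 × 1303.0 = 102.17 mGal
Simple Bouguer anomaly = 180.57 − (102.17) = 78.40 mGal
Complete Bouguer anomaly = 78.40 + 2.90 = 81.30 mGal

81.3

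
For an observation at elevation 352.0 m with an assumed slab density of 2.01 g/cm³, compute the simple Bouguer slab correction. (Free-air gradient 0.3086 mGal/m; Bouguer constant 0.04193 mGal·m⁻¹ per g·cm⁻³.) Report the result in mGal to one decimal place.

29.7

Bouguer slab correction = 0.04193 × 2.01 × 352.0 = 29.7 mGal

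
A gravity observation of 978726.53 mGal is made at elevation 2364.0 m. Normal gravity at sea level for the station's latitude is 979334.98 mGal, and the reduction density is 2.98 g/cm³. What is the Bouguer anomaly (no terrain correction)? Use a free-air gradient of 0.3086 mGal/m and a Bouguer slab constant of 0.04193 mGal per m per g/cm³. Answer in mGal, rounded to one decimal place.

-174.3

Free-air correction = 0.3086 × 2364.0 = 729.53 mGal
Free-air anomaly = 978726.53 − 979334.98 + (729.53) = 121.08 mGal
Bouguer slab correction = 0.04193 × 2.98 × 2364.0 = 295.39 mGal
Simple Bouguer anomaly = 121.08 − (295.39) = -174.31 mGal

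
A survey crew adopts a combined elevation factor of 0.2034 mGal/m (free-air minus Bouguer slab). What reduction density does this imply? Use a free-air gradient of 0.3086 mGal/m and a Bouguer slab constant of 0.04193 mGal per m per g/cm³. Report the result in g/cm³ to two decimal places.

0.2034 = 0.3086 − 0.04193 × ρ
ρ = (0.3086 − 0.2034) / 0.04193 = 2.51 g/cm³

2.51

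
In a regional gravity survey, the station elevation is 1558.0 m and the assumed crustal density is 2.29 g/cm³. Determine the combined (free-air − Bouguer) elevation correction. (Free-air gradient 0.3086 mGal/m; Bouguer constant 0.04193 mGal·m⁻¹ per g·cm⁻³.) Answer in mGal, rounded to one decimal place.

331.2

Combined gradient = 0.3086 − 0.04193 × 2.29 = 0.2125803 mGal/m
Combined elevation correction = 0.2125803 × 1558.0 = 331.2 mGal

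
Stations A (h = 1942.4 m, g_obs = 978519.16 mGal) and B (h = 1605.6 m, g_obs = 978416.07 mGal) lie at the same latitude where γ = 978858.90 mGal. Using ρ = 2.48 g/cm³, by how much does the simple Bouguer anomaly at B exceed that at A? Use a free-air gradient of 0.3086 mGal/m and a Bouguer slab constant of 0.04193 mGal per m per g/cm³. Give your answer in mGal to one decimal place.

Δg_SB(A) = 978519.16 − 978858.90 + 0.3086×1942.4 − 0.04193×2.48×1942.4 = 57.70 mGal
Δg_SB(B) = 978416.07 − 978858.90 + 0.3086×1605.6 − 0.04193×2.48×1605.6 = -114.30 mGal
Difference = -114.30 − (57.70) = -172.00 mGal

-172.0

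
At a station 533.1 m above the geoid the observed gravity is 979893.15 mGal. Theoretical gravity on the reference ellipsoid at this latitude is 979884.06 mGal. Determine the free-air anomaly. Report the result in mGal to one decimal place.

Free-air correction = 0.3086 × 533.1 = 164.51 mGal
Free-air anomaly = 979893.15 − 979884.06 + (164.51) = 173.60 mGal

173.6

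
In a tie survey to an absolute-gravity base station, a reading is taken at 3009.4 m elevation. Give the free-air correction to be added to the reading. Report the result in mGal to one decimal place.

928.7

Free-air correction = 0.3086 × 3009.4 = 928.7 mGal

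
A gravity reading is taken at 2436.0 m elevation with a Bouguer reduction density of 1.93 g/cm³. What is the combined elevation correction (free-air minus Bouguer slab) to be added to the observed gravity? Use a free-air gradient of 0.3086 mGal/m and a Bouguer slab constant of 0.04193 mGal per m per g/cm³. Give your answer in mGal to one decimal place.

Combined gradient = 0.3086 − 0.04193 × 1.93 = 0.2276751 mGal/m
Combined elevation correction = 0.2276751 × 2436.0 = 554.6 mGal

554.6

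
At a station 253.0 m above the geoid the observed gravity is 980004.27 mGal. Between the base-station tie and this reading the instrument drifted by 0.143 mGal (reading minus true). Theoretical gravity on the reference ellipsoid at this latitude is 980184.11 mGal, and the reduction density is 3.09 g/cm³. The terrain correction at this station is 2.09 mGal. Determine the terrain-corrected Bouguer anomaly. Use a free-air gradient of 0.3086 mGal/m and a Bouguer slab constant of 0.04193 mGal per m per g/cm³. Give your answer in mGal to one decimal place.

Drift-corrected reading = 980004.27 − (0.143) = 980004.127 mGal
Free-air correction = 0.3086 × 253.0 = 78.08 mGal
Free-air anomaly = 980004.127 − 980184.11 + (78.08) = -101.903 mGal
Bouguer slab correction = 0.04193 × 3.09 × 253.0 = 32.78 mGal
Simple Bouguer anomaly = -101.903 − (32.78) = -134.683 mGal
Complete Bouguer anomaly = -134.683 + 2.09 = -132.593 mGal

-132.6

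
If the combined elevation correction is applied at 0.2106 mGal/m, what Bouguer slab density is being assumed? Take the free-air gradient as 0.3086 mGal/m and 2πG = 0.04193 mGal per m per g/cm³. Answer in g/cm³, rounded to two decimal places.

2.34

0.2106 = 0.3086 − 0.04193 × ρ
ρ = (0.3086 − 0.2106) / 0.04193 = 2.34 g/cm³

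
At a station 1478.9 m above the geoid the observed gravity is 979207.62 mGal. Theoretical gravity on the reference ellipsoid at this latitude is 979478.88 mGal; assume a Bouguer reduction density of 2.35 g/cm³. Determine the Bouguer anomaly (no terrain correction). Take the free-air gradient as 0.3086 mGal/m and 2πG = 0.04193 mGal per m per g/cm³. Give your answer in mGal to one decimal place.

Free-air correction = 0.3086 × 1478.9 = 456.39 mGal
Free-air anomaly = 979207.62 − 979478.88 + (456.39) = 185.13 mGal
Bouguer slab correction = 0.04193 × 2.35 × 1478.9 = 145.72 mGal
Simple Bouguer anomaly = 185.13 − (145.72) = 39.41 mGal

39.4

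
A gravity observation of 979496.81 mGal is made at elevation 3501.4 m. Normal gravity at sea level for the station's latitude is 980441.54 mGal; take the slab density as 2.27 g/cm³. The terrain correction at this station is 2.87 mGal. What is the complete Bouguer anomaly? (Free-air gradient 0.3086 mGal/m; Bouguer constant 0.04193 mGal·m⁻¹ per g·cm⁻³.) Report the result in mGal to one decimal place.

Free-air correction = 0.3086 × 3501.4 = 1080.53 mGal
Free-air anomaly = 979496.81 − 980441.54 + (1080.53) = 135.80 mGal
Bouguer slab correction = 0.04193 × 2.27 × 3501.4 = 333.27 mGal
Simple Bouguer anomaly = 135.80 − (333.27) = -197.47 mGal
Complete Bouguer anomaly = -197.47 + 2.87 = -194.60 mGal

-194.6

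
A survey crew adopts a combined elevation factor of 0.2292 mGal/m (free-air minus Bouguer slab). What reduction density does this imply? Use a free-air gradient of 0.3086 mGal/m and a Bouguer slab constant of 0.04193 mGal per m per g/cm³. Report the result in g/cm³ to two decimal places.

1.89

0.2292 = 0.3086 − 0.04193 × ρ
ρ = (0.3086 − 0.2292) / 0.04193 = 1.89 g/cm³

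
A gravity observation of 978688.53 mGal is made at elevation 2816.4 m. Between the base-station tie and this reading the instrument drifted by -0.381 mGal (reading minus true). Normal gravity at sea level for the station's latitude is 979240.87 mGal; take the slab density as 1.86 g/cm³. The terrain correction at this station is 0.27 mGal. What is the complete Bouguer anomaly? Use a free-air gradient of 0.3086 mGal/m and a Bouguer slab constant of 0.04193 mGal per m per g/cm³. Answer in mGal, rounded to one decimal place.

97.8

Drift-corrected reading = 978688.53 − (-0.381) = 978688.911 mGal
Free-air correction = 0.3086 × 2816.4 = 869.14 mGal
Free-air anomaly = 978688.911 − 979240.87 + (869.14) = 317.181 mGal
Bouguer slab correction = 0.04193 × 1.86 × 2816.4 = 219.65 mGal
Simple Bouguer anomaly = 317.181 − (219.65) = 97.531 mGal
Complete Bouguer anomaly = 97.531 + 0.27 = 97.801 mGal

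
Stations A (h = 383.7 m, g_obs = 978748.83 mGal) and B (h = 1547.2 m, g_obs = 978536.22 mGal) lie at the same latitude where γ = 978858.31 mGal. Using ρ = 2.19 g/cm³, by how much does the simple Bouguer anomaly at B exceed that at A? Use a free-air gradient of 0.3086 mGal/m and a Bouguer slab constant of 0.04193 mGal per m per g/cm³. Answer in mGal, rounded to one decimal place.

39.6

Δg_SB(A) = 978748.83 − 978858.31 + 0.3086×383.7 − 0.04193×2.19×383.7 = -26.30 mGal
Δg_SB(B) = 978536.22 − 978858.31 + 0.3086×1547.2 − 0.04193×2.19×1547.2 = 13.30 mGal
Difference = 13.30 − (-26.30) = 39.60 mGal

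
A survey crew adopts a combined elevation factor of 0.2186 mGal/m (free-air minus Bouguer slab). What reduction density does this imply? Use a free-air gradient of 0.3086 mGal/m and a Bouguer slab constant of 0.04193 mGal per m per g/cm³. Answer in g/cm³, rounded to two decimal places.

2.15

0.2186 = 0.3086 − 0.04193 × ρ
ρ = (0.3086 − 0.2186) / 0.04193 = 2.15 g/cm³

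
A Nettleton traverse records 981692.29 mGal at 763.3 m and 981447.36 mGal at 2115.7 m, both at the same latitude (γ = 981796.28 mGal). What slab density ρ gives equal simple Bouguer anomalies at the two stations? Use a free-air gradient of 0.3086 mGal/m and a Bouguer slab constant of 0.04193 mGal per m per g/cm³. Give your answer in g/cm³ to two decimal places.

3.04

Δg_obs = 981447.36 − 981692.29 = -244.93 mGal over Δh = 2115.7 − 763.3 = 1352.4 m
Equal Bouguer anomalies ⇒ Δg_obs + (0.3086 − 0.04193ρ)·Δh = 0
0.3086 − 0.04193ρ = −Δg_obs/Δh = 0.18111
ρ = (0.3086 − 0.18111) / 0.04193 = 3.04 g/cm³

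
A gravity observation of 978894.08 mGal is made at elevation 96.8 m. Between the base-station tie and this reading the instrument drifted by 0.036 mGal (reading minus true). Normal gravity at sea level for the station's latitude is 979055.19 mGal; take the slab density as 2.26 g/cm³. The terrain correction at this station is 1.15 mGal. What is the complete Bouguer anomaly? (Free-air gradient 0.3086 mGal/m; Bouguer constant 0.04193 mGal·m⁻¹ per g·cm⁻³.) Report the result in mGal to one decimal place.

Drift-corrected reading = 978894.08 − (0.036) = 978894.044 mGal
Free-air correction = 0.3086 × 96.8 = 29.87 mGal
Free-air anomaly = 978894.044 − 979055.19 + (29.87) = -131.276 mGal
Bouguer slab correction = 0.04193 × 2.26 × 96.8 = 9.17 mGal
Simple Bouguer anomaly = -131.276 − (9.17) = -140.446 mGal
Complete Bouguer anomaly = -140.446 + 1.15 = -139.296 mGal

-139.3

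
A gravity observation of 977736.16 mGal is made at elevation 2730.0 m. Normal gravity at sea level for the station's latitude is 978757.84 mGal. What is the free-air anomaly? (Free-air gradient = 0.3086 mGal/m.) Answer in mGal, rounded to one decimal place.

-179.2

Free-air correction = 0.3086 × 2730.0 = 842.48 mGal
Free-air anomaly = 977736.16 − 978757.84 + (842.48) = -179.20 mGal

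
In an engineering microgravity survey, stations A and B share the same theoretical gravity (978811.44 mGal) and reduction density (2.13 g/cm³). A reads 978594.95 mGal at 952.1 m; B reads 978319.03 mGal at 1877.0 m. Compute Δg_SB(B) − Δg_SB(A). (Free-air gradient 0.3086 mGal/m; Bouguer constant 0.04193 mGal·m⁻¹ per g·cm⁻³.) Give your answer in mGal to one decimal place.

Δg_SB(A) = 978594.95 − 978811.44 + 0.3086×952.1 − 0.04193×2.13×952.1 = -7.70 mGal
Δg_SB(B) = 978319.03 − 978811.44 + 0.3086×1877.0 − 0.04193×2.13×1877.0 = -80.80 mGal
Difference = -80.80 − (-7.70) = -73.10 mGal

-73.1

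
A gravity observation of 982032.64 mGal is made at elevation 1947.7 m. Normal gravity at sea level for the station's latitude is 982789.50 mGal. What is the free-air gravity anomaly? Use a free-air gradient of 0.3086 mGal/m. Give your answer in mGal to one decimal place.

Free-air correction = 0.3086 × 1947.7 = 601.06 mGal
Free-air anomaly = 982032.64 − 982789.50 + (601.06) = -155.80 mGal

-155.8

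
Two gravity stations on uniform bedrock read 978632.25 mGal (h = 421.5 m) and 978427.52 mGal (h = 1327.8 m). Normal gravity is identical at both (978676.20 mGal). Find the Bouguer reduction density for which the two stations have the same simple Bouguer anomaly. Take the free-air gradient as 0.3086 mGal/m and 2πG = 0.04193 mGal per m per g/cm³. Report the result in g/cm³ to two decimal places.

Δg_obs = 978427.52 − 978632.25 = -204.73 mGal over Δh = 1327.8 − 421.5 = 906.3 m
Equal Bouguer anomalies ⇒ Δg_obs + (0.3086 − 0.04193ρ)·Δh = 0
0.3086 − 0.04193ρ = −Δg_obs/Δh = 0.22590
ρ = (0.3086 − 0.22590) / 0.04193 = 1.97 g/cm³

1.97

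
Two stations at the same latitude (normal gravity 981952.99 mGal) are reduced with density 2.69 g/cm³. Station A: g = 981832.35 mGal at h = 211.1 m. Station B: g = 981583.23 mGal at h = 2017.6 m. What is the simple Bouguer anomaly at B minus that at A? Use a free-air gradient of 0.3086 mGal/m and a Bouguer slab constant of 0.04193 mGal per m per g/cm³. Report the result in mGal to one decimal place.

Δg_SB(A) = 981832.35 − 981952.99 + 0.3086×211.1 − 0.04193×2.69×211.1 = -79.30 mGal
Δg_SB(B) = 981583.23 − 981952.99 + 0.3086×2017.6 − 0.04193×2.69×2017.6 = 25.30 mGal
Difference = 25.30 − (-79.30) = 104.60 mGal

104.6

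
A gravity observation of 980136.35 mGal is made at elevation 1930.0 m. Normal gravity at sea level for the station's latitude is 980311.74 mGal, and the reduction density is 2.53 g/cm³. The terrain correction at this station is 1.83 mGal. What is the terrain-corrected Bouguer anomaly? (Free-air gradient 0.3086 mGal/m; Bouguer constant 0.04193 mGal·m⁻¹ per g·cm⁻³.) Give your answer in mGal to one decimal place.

217.3

Free-air correction = 0.3086 × 1930.0 = 595.60 mGal
Free-air anomaly = 980136.35 − 980311.74 + (595.60) = 420.21 mGal
Bouguer slab correction = 0.04193 × 2.53 × 1930.0 = 204.74 mGal
Simple Bouguer anomaly = 420.21 − (204.74) = 215.47 mGal
Complete Bouguer anomaly = 215.47 + 1.83 = 217.30 mGal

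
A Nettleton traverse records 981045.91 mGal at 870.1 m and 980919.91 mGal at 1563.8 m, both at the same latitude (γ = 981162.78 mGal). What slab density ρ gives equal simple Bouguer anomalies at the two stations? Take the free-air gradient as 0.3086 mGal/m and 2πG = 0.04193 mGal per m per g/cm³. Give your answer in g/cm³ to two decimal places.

Δg_obs = 980919.91 − 981045.91 = -126.00 mGal over Δh = 1563.8 − 870.1 = 693.7 m
Equal Bouguer anomalies ⇒ Δg_obs + (0.3086 − 0.04193ρ)·Δh = 0
0.3086 − 0.04193ρ = −Δg_obs/Δh = 0.18163
ρ = (0.3086 − 0.18163) / 0.04193 = 3.03 g/cm³

3.03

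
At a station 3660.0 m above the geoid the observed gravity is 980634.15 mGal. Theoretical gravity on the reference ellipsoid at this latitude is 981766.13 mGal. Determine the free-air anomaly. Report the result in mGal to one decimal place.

Free-air correction = 0.3086 × 3660.0 = 1129.48 mGal
Free-air anomaly = 980634.15 − 981766.13 + (1129.48) = -2.50 mGal

-2.5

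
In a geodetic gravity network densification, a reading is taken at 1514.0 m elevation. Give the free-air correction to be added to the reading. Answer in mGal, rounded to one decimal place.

467.2

Free-air correction = 0.3086 × 1514.0 = 467.2 mGal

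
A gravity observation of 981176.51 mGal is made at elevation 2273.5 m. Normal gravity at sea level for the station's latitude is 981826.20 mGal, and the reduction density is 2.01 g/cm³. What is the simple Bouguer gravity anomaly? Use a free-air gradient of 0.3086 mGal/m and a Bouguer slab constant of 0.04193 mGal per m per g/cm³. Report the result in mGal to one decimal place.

Free-air correction = 0.3086 × 2273.5 = 701.60 mGal
Free-air anomaly = 981176.51 − 981826.20 + (701.60) = 51.91 mGal
Bouguer slab correction = 0.04193 × 2.01 × 2273.5 = 191.61 mGal
Simple Bouguer anomaly = 51.91 − (191.61) = -139.70 mGal

-139.7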